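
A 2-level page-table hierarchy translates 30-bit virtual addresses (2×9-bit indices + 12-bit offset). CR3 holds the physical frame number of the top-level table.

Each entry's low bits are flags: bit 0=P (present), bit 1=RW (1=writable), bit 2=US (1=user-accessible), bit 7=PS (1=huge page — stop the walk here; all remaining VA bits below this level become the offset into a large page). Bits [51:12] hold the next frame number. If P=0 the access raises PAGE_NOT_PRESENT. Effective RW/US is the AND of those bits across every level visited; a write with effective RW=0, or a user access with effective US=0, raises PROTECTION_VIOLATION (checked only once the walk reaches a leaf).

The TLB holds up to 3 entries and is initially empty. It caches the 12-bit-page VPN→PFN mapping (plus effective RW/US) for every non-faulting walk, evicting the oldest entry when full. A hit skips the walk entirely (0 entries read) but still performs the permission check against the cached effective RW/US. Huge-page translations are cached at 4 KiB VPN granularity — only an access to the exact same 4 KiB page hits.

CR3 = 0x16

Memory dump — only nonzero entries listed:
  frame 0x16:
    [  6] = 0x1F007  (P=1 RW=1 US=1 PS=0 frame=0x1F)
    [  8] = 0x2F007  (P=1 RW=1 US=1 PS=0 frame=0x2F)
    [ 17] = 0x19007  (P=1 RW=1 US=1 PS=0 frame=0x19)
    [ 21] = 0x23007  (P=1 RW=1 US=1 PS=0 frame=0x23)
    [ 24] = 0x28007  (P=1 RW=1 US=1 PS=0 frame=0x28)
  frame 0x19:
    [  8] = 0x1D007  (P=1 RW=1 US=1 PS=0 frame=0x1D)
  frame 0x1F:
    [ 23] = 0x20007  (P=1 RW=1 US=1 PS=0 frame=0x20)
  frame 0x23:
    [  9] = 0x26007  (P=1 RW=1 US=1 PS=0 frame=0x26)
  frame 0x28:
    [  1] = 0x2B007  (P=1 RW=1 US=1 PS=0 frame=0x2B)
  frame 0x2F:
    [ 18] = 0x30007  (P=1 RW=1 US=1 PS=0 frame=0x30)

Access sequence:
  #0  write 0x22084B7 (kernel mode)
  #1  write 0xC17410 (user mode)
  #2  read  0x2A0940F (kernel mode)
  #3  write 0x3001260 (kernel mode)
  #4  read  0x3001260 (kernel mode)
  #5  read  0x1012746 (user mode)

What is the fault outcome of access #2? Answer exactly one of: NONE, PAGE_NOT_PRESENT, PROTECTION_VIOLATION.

Per-access translation:
#0 VA=0x22084B7 (w,kernel):
  L0 @0x16[17] → 0x19007  P=1,RW=1,US=1,PS=0
  L1 @0x19[8] → 0x1D007  P=1,RW=1,US=1,PS=0
  ⇒ phys 0x1D4B7  [2 reads]
#1 VA=0xC17410 (w,user):
  L0 @0x16[6] → 0x1F007  P=1,RW=1,US=1,PS=0
  L1 @0x1F[23] → 0x20007  P=1,RW=1,US=1,PS=0
  ⇒ phys 0x20410  [2 reads]
#2 VA=0x2A0940F (r,kernel):
  L0 @0x16[21] → 0x23007  P=1,RW=1,US=1,PS=0
  L1 @0x23[9] → 0x26007  P=1,RW=1,US=1,PS=0
  ⇒ phys 0x2640F  [2 reads]
#3 VA=0x3001260 (w,kernel):
  L0 @0x16[24] → 0x28007  P=1,RW=1,US=1,PS=0
  L1 @0x28[1] → 0x2B007  P=1,RW=1,US=1,PS=0
  ⇒ phys 0x2B260  [2 reads]
#4 VA=0x3001260 (r,kernel):
  TLB hit vpn=0x3001 → PA=0x2B260
#5 VA=0x1012746 (r,user):
  L0 @0x16[8] → 0x2F007  P=1,RW=1,US=1,PS=0
  L1 @0x2F[18] → 0x30007  P=1,RW=1,US=1,PS=0
  ⇒ phys 0x30746  [2 reads]

Access #2 fault: NONE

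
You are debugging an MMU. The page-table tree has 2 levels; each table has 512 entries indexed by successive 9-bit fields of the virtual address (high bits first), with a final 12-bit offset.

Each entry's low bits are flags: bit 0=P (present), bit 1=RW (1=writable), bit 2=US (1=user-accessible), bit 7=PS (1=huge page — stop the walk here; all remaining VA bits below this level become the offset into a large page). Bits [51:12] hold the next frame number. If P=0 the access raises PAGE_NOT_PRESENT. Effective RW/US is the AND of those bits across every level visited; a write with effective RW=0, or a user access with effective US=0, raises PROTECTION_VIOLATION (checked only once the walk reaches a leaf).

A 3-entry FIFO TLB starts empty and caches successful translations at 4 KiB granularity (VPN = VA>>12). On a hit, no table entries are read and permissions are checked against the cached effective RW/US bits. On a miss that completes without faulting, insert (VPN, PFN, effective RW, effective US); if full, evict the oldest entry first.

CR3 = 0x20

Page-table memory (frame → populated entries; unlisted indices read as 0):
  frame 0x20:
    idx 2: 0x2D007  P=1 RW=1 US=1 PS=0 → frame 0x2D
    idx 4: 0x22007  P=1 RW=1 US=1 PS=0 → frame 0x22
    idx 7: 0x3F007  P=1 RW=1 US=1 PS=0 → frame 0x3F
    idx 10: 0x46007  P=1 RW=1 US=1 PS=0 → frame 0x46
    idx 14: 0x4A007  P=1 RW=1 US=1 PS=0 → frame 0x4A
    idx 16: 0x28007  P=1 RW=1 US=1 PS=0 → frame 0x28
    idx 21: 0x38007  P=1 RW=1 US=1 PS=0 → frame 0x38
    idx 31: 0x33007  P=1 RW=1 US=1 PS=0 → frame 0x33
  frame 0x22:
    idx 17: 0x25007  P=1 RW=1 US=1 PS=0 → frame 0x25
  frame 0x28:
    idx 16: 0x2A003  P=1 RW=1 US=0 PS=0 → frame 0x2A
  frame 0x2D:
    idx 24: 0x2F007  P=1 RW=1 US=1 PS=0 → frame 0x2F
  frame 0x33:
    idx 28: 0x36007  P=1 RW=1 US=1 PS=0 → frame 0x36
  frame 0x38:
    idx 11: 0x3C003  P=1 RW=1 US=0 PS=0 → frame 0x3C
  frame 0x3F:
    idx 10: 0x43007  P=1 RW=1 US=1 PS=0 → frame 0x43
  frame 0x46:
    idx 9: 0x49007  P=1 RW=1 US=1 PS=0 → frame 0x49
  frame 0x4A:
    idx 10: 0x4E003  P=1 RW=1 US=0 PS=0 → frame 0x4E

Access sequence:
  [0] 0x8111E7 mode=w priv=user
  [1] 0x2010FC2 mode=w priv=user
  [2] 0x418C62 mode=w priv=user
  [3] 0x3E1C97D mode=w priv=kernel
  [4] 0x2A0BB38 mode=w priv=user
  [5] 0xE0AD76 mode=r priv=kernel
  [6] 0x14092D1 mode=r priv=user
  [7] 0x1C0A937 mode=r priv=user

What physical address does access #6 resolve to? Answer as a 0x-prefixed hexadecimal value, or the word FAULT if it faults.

Trace:
#0 VA=0x8111E7 (w,user):
  L0 @0x20[4] → 0x22007  P=1,RW=1,US=1,PS=0
  L1 @0x22[17] → 0x25007  P=1,RW=1,US=1,PS=0
  ✓ 0x251E7  — 2 lookups
#1 VA=0x2010FC2 (w,user):
  L0 @0x20[16] → 0x28007  P=1,RW=1,US=1,PS=0
  L1 @0x28[16] → 0x2A003  P=1,RW=1,US=0,PS=0
  ⇒ fault: PROTECTION_VIOLATION  — 2 lookups
#2 VA=0x418C62 (w,user):
  L0 @0x20[2] → 0x2D007  P=1,RW=1,US=1,PS=0
  L1 @0x2D[24] → 0x2F007  P=1,RW=1,US=1,PS=0
  ✓ 0x2FC62  — 2 lookups
#3 VA=0x3E1C97D (w,kernel):
  L0 @0x20[31] → 0x33007  P=1,RW=1,US=1,PS=0
  L1 @0x33[28] → 0x36007  P=1,RW=1,US=1,PS=0
  ✓ 0x3697D  — 2 lookups
#4 VA=0x2A0BB38 (w,user):
  L0 @0x20[21] → 0x38007  P=1,RW=1,US=1,PS=0
  L1 @0x38[11] → 0x3C003  P=1,RW=1,US=0,PS=0
  ⇒ fault: PROTECTION_VIOLATION  — 2 lookups
#5 VA=0xE0AD76 (r,kernel):
  L0 @0x20[7] → 0x3F007  P=1,RW=1,US=1,PS=0
  L1 @0x3F[10] → 0x43007  P=1,RW=1,US=1,PS=0
  ✓ 0x43D76  — 2 lookups
#6 VA=0x14092D1 (r,user):
  L0 @0x20[10] → 0x46007  P=1,RW=1,US=1,PS=0
  L1 @0x46[9] → 0x49007  P=1,RW=1,US=1,PS=0
  ✓ 0x492D1  — 2 lookups
#7 VA=0x1C0A937 (r,user):
  L0 @0x20[14] → 0x4A007  P=1,RW=1,US=1,PS=0
  L1 @0x4A[10] → 0x4E003  P=1,RW=1,US=0,PS=0
  ⇒ fault: PROTECTION_VIOLATION  — 2 lookups

Access #6 PA: 0x492D1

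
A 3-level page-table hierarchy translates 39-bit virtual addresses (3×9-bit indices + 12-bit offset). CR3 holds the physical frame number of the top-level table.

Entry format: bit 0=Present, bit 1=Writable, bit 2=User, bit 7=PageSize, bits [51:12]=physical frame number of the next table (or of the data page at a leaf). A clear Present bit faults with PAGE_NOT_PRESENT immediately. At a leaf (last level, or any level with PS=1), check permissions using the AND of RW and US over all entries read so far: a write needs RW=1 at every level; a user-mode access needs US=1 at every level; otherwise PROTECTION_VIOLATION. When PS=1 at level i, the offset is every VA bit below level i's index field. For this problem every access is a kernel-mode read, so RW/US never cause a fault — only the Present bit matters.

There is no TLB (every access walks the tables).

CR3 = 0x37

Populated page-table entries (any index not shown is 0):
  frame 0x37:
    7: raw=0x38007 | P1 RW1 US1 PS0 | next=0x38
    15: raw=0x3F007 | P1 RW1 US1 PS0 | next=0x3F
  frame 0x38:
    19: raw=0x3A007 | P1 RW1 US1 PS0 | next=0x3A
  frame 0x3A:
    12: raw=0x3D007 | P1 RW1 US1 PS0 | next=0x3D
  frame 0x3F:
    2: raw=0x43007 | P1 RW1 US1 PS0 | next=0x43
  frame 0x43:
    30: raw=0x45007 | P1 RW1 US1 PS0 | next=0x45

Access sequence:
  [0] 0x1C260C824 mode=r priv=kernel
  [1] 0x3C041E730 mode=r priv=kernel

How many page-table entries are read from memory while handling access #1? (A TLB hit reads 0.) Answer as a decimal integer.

Trace:
#0 VA=0x1C260C824 (r,kernel):
  L0: frame=0x37 idx=7 entry=0x38007 [P=1 RW=1 US=1 PS=0]
  L1: frame=0x38 idx=19 entry=0x3A007 [P=1 RW=1 US=1 PS=0]
  L2: frame=0x3A idx=12 entry=0x3D007 [P=1 RW=1 US=1 PS=0]
  ✓ 0x3D824  — 3 lookups
#1 VA=0x3C041E730 (r,kernel):
  L0: frame=0x37 idx=15 entry=0x3F007 [P=1 RW=1 US=1 PS=0]
  L1: frame=0x3F idx=2 entry=0x43007 [P=1 RW=1 US=1 PS=0]
  L2: frame=0x43 idx=30 entry=0x45007 [P=1 RW=1 US=1 PS=0]
  ✓ 0x45730  — 3 lookups

Entries read for #1: 3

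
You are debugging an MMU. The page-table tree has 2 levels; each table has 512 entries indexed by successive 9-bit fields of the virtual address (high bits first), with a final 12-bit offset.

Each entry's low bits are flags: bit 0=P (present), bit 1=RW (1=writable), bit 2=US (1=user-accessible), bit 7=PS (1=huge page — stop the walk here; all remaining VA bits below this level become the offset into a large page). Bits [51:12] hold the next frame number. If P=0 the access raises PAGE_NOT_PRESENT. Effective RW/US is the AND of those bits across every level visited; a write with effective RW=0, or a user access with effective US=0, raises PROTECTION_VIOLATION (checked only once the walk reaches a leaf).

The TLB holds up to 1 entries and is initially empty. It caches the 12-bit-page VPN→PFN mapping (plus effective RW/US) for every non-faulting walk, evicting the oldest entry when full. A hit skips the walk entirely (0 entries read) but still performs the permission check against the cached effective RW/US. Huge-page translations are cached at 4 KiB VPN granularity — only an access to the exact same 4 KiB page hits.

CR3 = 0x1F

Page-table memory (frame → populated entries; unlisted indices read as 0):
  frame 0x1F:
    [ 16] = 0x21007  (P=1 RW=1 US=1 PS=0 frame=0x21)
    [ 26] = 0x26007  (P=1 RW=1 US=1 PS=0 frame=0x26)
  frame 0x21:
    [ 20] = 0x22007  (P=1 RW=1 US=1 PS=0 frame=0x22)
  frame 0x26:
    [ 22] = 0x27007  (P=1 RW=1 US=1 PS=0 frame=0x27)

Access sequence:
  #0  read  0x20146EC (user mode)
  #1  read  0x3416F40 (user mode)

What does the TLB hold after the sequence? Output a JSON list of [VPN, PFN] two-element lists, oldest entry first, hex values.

Per-access translation:
#0 VA=0x20146EC (r,user):
  L0 @0x1F[16] → 0x21007  P=1,RW=1,US=1,PS=0
  L1 @0x21[20] → 0x22007  P=1,RW=1,US=1,PS=0
  → PA=0x226EC  (2 entries read)
#1 VA=0x3416F40 (r,user):
  L0 @0x1F[26] → 0x26007  P=1,RW=1,US=1,PS=0
  L1 @0x26[22] → 0x27007  P=1,RW=1,US=1,PS=0
  → PA=0x27F40  (2 entries read)

TLB: [["0x3416", "0x27"]]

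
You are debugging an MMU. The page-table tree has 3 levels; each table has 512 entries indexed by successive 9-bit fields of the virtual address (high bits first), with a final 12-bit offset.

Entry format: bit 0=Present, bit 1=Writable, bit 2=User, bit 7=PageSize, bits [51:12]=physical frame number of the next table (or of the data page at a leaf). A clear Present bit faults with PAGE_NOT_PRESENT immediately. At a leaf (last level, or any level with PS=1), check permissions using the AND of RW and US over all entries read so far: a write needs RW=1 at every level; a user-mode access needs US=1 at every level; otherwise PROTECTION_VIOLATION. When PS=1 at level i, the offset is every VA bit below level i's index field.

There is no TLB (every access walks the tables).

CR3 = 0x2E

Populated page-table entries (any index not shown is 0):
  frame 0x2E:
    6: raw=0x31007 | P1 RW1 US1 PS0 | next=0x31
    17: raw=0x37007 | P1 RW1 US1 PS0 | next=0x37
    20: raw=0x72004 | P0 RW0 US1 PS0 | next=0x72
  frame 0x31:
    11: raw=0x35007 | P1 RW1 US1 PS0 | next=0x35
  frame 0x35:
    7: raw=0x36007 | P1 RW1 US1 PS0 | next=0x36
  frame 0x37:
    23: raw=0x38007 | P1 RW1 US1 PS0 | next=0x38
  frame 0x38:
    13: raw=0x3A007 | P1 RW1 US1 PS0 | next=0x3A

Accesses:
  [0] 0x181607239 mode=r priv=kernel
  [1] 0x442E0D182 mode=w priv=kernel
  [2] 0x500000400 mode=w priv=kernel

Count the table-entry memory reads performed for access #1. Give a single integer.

Trace:
#0 VA=0x181607239 (r,kernel):
  L0 @0x2E[6] → 0x31007  P=1,RW=1,US=1,PS=0
  L1 @0x31[11] → 0x35007  P=1,RW=1,US=1,PS=0
  L2 @0x35[7] → 0x36007  P=1,RW=1,US=1,PS=0
  ✓ 0x36239  — 3 lookups
#1 VA=0x442E0D182 (w,kernel):
  L0 @0x2E[17] → 0x37007  P=1,RW=1,US=1,PS=0
  L1 @0x37[23] → 0x38007  P=1,RW=1,US=1,PS=0
  L2 @0x38[13] → 0x3A007  P=1,RW=1,US=1,PS=0
  ✓ 0x3A182  — 3 lookups
#2 VA=0x500000400 (w,kernel):
  L0 @0x2E[20] → 0x72004  P=0,RW=0,US=1,PS=0
  ⇒ fault: PAGE_NOT_PRESENT  — 1 lookups

Entries read for #1: 3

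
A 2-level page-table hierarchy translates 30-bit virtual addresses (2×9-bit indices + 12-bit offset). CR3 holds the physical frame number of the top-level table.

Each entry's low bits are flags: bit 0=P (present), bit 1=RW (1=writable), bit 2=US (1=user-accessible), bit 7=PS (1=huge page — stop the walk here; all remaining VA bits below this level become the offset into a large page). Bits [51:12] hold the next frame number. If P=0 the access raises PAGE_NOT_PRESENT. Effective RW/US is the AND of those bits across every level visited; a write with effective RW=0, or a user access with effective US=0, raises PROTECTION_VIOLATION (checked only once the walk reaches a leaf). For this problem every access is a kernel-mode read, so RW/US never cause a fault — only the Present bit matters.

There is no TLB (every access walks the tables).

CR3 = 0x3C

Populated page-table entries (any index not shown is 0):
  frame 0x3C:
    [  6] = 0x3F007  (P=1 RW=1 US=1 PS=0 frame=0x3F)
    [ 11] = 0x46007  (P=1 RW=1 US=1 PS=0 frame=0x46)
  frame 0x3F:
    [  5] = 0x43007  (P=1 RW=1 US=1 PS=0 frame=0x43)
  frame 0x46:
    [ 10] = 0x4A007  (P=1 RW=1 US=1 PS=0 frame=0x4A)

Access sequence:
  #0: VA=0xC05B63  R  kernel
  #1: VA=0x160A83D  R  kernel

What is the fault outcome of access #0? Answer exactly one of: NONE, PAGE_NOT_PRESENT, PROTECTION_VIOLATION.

Per-access translation:
#0 VA=0xC05B63 (r,kernel):
  L0 @0x3C[6] → 0x3F007  P=1,RW=1,US=1,PS=0
  L1 @0x3F[5] → 0x43007  P=1,RW=1,US=1,PS=0
  → PA=0x43B63  (2 entries read)
#1 VA=0x160A83D (r,kernel):
  L0 @0x3C[11] → 0x46007  P=1,RW=1,US=1,PS=0
  L1 @0x46[10] → 0x4A007  P=1,RW=1,US=1,PS=0
  → PA=0x4A83D  (2 entries read)

Access #0 fault: NONE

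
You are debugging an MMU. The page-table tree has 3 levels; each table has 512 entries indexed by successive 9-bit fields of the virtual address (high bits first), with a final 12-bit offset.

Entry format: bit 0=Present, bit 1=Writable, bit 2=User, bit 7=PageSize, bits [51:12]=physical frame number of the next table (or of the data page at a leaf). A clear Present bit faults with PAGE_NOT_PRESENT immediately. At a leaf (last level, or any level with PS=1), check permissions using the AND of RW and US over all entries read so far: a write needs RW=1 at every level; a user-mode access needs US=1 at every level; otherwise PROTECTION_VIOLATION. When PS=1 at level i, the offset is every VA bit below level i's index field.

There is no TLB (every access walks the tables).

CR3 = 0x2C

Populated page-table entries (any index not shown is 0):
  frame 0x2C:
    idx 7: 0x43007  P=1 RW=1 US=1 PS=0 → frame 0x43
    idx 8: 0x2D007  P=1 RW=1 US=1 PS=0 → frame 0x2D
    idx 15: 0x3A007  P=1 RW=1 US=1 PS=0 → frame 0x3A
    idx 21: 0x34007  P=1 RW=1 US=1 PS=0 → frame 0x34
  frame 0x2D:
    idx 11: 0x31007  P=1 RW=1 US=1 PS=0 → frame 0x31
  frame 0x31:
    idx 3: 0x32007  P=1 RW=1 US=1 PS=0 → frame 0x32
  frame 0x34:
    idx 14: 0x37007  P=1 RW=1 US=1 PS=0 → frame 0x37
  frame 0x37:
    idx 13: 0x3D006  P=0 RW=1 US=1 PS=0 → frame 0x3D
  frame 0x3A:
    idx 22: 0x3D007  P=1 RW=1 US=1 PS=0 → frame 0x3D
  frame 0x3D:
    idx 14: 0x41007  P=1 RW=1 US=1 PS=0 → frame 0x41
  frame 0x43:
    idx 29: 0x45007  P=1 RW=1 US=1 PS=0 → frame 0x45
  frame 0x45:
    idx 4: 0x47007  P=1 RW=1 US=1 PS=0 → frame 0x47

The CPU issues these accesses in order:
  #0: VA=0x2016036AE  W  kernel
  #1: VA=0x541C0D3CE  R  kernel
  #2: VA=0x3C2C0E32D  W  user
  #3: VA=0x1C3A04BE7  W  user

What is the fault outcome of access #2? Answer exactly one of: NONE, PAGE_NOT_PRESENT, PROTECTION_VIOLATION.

Walk each access:
#0 VA=0x2016036AE (w,kernel):
  L0: frame=0x2C idx=8 entry=0x2D007 [P=1 RW=1 US=1 PS=0]
  L1: frame=0x2D idx=11 entry=0x31007 [P=1 RW=1 US=1 PS=0]
  L2: frame=0x31 idx=3 entry=0x32007 [P=1 RW=1 US=1 PS=0]
  ⇒ phys 0x326AE  [3 reads]
#1 VA=0x541C0D3CE (r,kernel):
  L0: frame=0x2C idx=21 entry=0x34007 [P=1 RW=1 US=1 PS=0]
  L1: frame=0x34 idx=14 entry=0x37007 [P=1 RW=1 US=1 PS=0]
  L2: frame=0x37 idx=13 entry=0x3D006 [P=0 RW=1 US=1 PS=0]
  ✗ PAGE_NOT_PRESENT  [3 reads]
#2 VA=0x3C2C0E32D (w,user):
  L0: frame=0x2C idx=15 entry=0x3A007 [P=1 RW=1 US=1 PS=0]
  L1: frame=0x3A idx=22 entry=0x3D007 [P=1 RW=1 US=1 PS=0]
  L2: frame=0x3D idx=14 entry=0x41007 [P=1 RW=1 US=1 PS=0]
  ⇒ phys 0x4132D  [3 reads]
#3 VA=0x1C3A04BE7 (w,user):
  L0: frame=0x2C idx=7 entry=0x43007 [P=1 RW=1 US=1 PS=0]
  L1: frame=0x43 idx=29 entry=0x45007 [P=1 RW=1 US=1 PS=0]
  L2: frame=0x45 idx=4 entry=0x47007 [P=1 RW=1 US=1 PS=0]
  ⇒ phys 0x47BE7  [3 reads]

Access #2 fault: NONE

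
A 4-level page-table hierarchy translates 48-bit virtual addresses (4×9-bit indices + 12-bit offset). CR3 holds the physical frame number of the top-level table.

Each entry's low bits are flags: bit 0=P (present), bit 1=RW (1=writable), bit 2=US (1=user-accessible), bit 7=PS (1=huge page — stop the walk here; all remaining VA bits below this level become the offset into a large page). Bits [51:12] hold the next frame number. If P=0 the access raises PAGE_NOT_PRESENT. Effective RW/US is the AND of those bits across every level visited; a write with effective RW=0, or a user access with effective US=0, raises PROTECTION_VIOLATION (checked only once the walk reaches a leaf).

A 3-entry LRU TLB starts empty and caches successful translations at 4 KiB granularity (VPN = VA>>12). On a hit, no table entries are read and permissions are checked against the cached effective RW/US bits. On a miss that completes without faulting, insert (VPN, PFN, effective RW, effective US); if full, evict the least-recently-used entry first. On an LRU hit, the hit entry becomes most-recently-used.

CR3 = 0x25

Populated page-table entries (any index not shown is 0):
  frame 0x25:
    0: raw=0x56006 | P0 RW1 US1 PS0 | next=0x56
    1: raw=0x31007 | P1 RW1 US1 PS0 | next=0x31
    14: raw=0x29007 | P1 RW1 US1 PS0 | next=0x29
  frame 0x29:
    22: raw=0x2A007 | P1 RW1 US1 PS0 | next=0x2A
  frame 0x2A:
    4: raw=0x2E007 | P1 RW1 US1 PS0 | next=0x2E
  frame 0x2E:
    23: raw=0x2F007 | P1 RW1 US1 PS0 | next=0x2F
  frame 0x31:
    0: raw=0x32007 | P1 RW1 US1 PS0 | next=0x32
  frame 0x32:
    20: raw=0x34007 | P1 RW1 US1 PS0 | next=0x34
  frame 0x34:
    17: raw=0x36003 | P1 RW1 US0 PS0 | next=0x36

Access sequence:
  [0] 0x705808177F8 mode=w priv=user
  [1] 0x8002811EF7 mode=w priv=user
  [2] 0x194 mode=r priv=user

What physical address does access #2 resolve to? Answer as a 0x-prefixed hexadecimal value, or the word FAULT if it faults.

Walk each access:
#0 VA=0x705808177F8 (w,user):
  [0] read 0x25 idx=14: raw=0x29007 flags P=1 W=1 U=1 S=0
  [1] read 0x29 idx=22: raw=0x2A007 flags P=1 W=1 U=1 S=0
  [2] read 0x2A idx=4: raw=0x2E007 flags P=1 W=1 U=1 S=0
  [3] read 0x2E idx=23: raw=0x2F007 flags P=1 W=1 U=1 S=0
  ✓ 0x2F7F8  — 4 lookups
#1 VA=0x8002811EF7 (w,user):
  [0] read 0x25 idx=1: raw=0x31007 flags P=1 W=1 U=1 S=0
  [1] read 0x31 idx=0: raw=0x32007 flags P=1 W=1 U=1 S=0
  [2] read 0x32 idx=20: raw=0x34007 flags P=1 W=1 U=1 S=0
  [3] read 0x34 idx=17: raw=0x36003 flags P=1 W=1 U=0 S=0
  ✗ PROTECTION_VIOLATION  [4 reads]
#2 VA=0x194 (r,user):
  [0] read 0x25 idx=0: raw=0x56006 flags P=0 W=1 U=1 S=0
  ✗ PAGE_NOT_PRESENT  [1 reads]

Access #2 PA: FAULT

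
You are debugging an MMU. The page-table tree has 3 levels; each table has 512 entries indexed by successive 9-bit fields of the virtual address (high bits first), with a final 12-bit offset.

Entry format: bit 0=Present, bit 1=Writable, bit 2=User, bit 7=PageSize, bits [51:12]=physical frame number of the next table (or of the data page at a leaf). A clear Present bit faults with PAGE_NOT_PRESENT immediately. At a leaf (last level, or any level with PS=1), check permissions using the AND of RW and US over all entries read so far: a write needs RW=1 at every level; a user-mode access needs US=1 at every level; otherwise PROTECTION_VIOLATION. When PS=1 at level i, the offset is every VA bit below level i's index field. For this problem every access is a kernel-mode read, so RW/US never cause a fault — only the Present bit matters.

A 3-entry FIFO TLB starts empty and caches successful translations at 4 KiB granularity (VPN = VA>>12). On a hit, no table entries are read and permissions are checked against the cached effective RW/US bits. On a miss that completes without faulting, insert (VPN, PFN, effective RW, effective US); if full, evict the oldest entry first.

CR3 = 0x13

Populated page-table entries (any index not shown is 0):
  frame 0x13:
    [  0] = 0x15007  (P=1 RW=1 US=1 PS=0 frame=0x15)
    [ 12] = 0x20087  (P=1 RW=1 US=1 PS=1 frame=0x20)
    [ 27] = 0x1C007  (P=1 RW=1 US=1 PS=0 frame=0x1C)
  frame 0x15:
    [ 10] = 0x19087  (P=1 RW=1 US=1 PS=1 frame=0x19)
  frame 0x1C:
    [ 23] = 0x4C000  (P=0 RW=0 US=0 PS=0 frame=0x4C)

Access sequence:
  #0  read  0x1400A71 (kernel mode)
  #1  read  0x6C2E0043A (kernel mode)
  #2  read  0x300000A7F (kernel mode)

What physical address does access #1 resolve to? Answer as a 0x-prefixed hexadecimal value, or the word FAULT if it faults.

Walk each access:
#0 VA=0x1400A71 (r,kernel):
  L0 @0x13[0] → 0x15007  P=1,RW=1,US=1,PS=0
  L1 @0x15[10] → 0x19087  P=1,RW=1,US=1,PS=1
  ✓ 0x19A71 (huge @L1)  — 2 lookups
#1 VA=0x6C2E0043A (r,kernel):
  L0 @0x13[27] → 0x1C007  P=1,RW=1,US=1,PS=0
  L1 @0x1C[23] → 0x4C000  P=0,RW=0,US=0,PS=0
  → PAGE_NOT_PRESENT  (2 entries read)
#2 VA=0x300000A7F (r,kernel):
  L0 @0x13[12] → 0x20087  P=1,RW=1,US=1,PS=1
  ✓ 0x20A7F (huge @L0)  — 1 lookups

Access #1 PA: FAULT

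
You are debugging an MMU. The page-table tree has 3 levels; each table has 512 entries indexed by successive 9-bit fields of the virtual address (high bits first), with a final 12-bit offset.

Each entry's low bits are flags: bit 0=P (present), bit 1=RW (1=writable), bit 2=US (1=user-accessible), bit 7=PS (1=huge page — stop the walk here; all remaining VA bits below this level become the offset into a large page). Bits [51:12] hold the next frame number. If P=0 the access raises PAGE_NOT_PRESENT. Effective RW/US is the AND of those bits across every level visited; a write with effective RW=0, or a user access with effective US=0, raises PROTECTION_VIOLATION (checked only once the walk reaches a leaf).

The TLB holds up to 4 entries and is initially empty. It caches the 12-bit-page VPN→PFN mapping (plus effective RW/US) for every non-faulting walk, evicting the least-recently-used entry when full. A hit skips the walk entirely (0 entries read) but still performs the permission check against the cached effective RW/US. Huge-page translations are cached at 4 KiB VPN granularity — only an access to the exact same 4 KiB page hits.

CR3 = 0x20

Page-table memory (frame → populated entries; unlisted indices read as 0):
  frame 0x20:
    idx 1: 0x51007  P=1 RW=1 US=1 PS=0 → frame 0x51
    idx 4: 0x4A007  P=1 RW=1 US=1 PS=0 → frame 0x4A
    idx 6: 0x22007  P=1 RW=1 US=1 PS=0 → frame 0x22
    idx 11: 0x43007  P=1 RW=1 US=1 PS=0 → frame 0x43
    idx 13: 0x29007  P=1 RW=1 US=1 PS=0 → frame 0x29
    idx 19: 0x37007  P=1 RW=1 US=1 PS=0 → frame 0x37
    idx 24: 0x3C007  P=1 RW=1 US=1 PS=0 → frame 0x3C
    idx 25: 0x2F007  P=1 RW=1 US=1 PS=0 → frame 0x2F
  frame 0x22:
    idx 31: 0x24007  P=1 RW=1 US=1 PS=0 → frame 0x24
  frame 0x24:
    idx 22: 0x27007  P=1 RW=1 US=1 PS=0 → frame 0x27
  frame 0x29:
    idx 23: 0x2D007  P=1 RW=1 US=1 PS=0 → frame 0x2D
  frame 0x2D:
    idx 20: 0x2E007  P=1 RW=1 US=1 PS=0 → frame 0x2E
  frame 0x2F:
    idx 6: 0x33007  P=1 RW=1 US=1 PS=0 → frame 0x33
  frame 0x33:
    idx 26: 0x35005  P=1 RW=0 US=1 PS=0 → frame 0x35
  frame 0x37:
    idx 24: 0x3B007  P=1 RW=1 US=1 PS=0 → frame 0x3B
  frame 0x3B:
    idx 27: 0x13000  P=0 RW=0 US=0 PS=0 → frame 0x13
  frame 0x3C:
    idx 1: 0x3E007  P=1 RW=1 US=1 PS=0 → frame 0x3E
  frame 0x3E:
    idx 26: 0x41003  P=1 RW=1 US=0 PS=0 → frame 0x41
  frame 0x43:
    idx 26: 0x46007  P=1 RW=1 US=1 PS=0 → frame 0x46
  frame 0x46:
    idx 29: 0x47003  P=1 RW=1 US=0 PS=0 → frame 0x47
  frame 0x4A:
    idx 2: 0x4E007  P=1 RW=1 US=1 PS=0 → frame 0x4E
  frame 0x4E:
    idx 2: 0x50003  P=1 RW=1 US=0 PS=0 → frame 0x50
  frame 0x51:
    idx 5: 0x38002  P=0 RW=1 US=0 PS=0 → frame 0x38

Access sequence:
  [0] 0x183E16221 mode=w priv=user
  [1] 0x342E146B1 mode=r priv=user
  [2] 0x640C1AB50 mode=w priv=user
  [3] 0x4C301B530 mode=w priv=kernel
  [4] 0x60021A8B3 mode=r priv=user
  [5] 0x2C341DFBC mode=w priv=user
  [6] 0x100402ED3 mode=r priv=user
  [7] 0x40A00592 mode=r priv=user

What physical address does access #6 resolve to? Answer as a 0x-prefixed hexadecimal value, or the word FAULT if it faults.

Walk each access:
#0 VA=0x183E16221 (w,user):
  [0] read 0x20 idx=6: raw=0x22007 flags P=1 W=1 U=1 S=0
  [1] read 0x22 idx=31: raw=0x24007 flags P=1 W=1 U=1 S=0
  [2] read 0x24 idx=22: raw=0x27007 flags P=1 W=1 U=1 S=0
  ✓ 0x27221  — 3 lookups
#1 VA=0x342E146B1 (r,user):
  [0] read 0x20 idx=13: raw=0x29007 flags P=1 W=1 U=1 S=0
  [1] read 0x29 idx=23: raw=0x2D007 flags P=1 W=1 U=1 S=0
  [2] read 0x2D idx=20: raw=0x2E007 flags P=1 W=1 U=1 S=0
  ✓ 0x2E6B1  — 3 lookups
#2 VA=0x640C1AB50 (w,user):
  [0] read 0x20 idx=25: raw=0x2F007 flags P=1 W=1 U=1 S=0
  [1] read 0x2F idx=6: raw=0x33007 flags P=1 W=1 U=1 S=0
  [2] read 0x33 idx=26: raw=0x35005 flags P=1 W=0 U=1 S=0
  ⇒ fault: PROTECTION_VIOLATION  — 3 lookups
#3 VA=0x4C301B530 (w,kernel):
  [0] read 0x20 idx=19: raw=0x37007 flags P=1 W=1 U=1 S=0
  [1] read 0x37 idx=24: raw=0x3B007 flags P=1 W=1 U=1 S=0
  [2] read 0x3B idx=27: raw=0x13000 flags P=0 W=0 U=0 S=0
  ⇒ fault: PAGE_NOT_PRESENT  — 3 lookups
#4 VA=0x60021A8B3 (r,user):
  [0] read 0x20 idx=24: raw=0x3C007 flags P=1 W=1 U=1 S=0
  [1] read 0x3C idx=1: raw=0x3E007 flags P=1 W=1 U=1 S=0
  [2] read 0x3E idx=26: raw=0x41003 flags P=1 W=1 U=0 S=0
  ⇒ fault: PROTECTION_VIOLATION  — 3 lookups
#5 VA=0x2C341DFBC (w,user):
  [0] read 0x20 idx=11: raw=0x43007 flags P=1 W=1 U=1 S=0
  [1] read 0x43 idx=26: raw=0x46007 flags P=1 W=1 U=1 S=0
  [2] read 0x46 idx=29: raw=0x47003 flags P=1 W=1 U=0 S=0
  ⇒ fault: PROTECTION_VIOLATION  — 3 lookups
#6 VA=0x100402ED3 (r,user):
  [0] read 0x20 idx=4: raw=0x4A007 flags P=1 W=1 U=1 S=0
  [1] read 0x4A idx=2: raw=0x4E007 flags P=1 W=1 U=1 S=0
  [2] read 0x4E idx=2: raw=0x50003 flags P=1 W=1 U=0 S=0
  ⇒ fault: PROTECTION_VIOLATION  — 3 lookups
#7 VA=0x40A00592 (r,user):
  [0] read 0x20 idx=1: raw=0x51007 flags P=1 W=1 U=1 S=0
  [1] read 0x51 idx=5: raw=0x38002 flags P=0 W=1 U=0 S=0
  ⇒ fault: PAGE_NOT_PRESENT  — 2 lookups

Access #6 PA: FAULT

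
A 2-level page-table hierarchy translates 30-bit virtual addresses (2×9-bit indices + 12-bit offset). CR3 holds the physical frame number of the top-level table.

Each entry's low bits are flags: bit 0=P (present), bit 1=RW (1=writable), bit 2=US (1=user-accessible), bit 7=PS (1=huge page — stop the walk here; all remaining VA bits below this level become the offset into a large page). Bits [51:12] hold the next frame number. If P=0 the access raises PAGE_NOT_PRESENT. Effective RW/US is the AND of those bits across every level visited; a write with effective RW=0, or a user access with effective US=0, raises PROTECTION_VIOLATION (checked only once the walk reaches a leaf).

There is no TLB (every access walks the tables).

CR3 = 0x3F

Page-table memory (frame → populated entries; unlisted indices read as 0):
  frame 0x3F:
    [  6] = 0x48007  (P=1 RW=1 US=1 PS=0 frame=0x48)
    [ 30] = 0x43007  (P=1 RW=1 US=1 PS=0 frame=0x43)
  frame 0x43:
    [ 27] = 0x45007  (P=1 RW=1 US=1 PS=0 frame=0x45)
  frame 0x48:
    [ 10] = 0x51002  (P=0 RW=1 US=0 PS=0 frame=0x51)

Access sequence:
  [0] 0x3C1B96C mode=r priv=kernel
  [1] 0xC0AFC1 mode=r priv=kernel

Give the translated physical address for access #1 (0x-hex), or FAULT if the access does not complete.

Per-access translation:
#0 VA=0x3C1B96C (r,kernel):
  lvl0: tbl 0x3F, slot 30 ⇒ 0x43007 (P1/RW1/US1/PS0)
  lvl1: tbl 0x43, slot 27 ⇒ 0x45007 (P1/RW1/US1/PS0)
  → PA=0x4596C  (2 entries read)
#1 VA=0xC0AFC1 (r,kernel):
  lvl0: tbl 0x3F, slot 6 ⇒ 0x48007 (P1/RW1/US1/PS0)
  lvl1: tbl 0x48, slot 10 ⇒ 0x51002 (P0/RW1/US0/PS0)
  ✗ PAGE_NOT_PRESENT  [2 reads]

Access #1 PA: FAULT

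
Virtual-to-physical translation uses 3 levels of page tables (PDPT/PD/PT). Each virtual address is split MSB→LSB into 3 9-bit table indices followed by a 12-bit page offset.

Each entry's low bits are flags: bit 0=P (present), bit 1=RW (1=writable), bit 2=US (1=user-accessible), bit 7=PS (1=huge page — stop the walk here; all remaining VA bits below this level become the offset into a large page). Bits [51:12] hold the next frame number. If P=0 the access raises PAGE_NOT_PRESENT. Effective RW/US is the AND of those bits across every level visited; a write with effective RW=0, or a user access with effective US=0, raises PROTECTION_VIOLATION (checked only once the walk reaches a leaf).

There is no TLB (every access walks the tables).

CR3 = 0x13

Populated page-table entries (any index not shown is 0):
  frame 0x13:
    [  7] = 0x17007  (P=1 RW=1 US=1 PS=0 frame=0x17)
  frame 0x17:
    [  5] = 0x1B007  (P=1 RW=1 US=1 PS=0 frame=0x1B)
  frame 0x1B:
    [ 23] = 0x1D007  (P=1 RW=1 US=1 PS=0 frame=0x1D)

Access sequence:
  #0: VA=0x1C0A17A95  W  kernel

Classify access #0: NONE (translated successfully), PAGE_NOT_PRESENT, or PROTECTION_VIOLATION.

Trace:
#0 VA=0x1C0A17A95 (w,kernel):
  L0: frame=0x13 idx=7 entry=0x17007 [P=1 RW=1 US=1 PS=0]
  L1: frame=0x17 idx=5 entry=0x1B007 [P=1 RW=1 US=1 PS=0]
  L2: frame=0x1B idx=23 entry=0x1D007 [P=1 RW=1 US=1 PS=0]
  ✓ 0x1DA95  — 3 lookups

Access #0 fault: NONE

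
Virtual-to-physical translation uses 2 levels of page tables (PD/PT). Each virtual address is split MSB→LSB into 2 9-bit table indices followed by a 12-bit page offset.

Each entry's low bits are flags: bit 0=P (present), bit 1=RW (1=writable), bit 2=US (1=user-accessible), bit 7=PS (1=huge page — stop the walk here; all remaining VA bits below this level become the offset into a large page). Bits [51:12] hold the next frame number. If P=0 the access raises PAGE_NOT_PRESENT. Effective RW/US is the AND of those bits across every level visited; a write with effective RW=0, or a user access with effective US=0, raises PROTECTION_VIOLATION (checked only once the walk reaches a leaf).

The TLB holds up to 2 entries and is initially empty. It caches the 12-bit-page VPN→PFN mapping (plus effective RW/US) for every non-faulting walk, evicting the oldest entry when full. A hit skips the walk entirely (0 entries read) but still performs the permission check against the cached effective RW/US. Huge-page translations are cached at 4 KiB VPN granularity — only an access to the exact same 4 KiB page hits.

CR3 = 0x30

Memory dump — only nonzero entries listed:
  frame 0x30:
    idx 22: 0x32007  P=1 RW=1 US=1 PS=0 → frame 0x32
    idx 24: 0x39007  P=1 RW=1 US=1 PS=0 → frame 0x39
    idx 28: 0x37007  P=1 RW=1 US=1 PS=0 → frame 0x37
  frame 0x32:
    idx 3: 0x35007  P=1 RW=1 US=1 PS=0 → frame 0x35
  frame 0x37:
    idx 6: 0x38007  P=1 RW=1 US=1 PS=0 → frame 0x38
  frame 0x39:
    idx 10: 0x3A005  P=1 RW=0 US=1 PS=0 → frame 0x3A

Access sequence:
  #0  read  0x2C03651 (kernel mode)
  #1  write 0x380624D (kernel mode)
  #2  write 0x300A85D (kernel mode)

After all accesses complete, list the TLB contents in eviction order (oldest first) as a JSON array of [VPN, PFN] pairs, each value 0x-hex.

Trace:
#0 VA=0x2C03651 (r,kernel):
  lvl0: tbl 0x30, slot 22 ⇒ 0x32007 (P1/RW1/US1/PS0)
  lvl1: tbl 0x32, slot 3 ⇒ 0x35007 (P1/RW1/US1/PS0)
  → PA=0x35651  (2 entries read)
#1 VA=0x380624D (w,kernel):
  lvl0: tbl 0x30, slot 28 ⇒ 0x37007 (P1/RW1/US1/PS0)
  lvl1: tbl 0x37, slot 6 ⇒ 0x38007 (P1/RW1/US1/PS0)
  → PA=0x3824D  (2 entries read)
#2 VA=0x300A85D (w,kernel):
  lvl0: tbl 0x30, slot 24 ⇒ 0x39007 (P1/RW1/US1/PS0)
  lvl1: tbl 0x39, slot 10 ⇒ 0x3A005 (P1/RW0/US1/PS0)
  ✗ PROTECTION_VIOLATION  [2 reads]

TLB: [["0x2C03", "0x35"], ["0x3806", "0x38"]]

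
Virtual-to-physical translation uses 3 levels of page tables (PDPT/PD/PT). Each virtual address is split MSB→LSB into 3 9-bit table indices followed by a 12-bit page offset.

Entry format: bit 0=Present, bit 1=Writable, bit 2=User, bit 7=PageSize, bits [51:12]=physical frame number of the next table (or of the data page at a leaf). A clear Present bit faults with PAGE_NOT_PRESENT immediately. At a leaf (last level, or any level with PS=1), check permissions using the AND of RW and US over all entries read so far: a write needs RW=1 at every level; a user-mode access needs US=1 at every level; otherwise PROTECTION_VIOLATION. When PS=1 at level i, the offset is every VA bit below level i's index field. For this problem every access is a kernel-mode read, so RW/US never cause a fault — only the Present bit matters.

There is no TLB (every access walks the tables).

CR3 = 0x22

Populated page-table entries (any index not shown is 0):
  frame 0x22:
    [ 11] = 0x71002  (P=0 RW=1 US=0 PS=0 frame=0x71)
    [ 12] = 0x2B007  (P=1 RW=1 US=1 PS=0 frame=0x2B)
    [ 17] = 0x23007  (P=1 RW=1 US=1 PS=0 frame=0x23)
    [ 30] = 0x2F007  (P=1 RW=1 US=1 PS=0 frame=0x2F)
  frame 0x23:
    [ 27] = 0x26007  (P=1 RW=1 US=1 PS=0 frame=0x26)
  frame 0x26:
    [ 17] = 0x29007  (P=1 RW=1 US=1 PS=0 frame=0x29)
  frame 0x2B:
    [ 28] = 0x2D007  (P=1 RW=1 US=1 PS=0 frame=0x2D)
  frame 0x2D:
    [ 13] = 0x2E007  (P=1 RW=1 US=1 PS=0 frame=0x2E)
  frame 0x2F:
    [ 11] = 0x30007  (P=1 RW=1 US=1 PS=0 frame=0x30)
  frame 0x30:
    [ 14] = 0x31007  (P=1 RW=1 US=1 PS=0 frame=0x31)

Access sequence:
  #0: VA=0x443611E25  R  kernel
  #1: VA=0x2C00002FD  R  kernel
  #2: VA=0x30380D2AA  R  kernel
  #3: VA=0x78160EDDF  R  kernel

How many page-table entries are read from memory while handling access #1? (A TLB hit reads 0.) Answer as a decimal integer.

Walk each access:
#0 VA=0x443611E25 (r,kernel):
  L0: frame=0x22 idx=17 entry=0x23007 [P=1 RW=1 US=1 PS=0]
  L1: frame=0x23 idx=27 entry=0x26007 [P=1 RW=1 US=1 PS=0]
  L2: frame=0x26 idx=17 entry=0x29007 [P=1 RW=1 US=1 PS=0]
  → PA=0x29E25  (3 entries read)
#1 VA=0x2C00002FD (r,kernel):
  L0: frame=0x22 idx=11 entry=0x71002 [P=0 RW=1 US=0 PS=0]
  ⇒ fault: PAGE_NOT_PRESENT  — 1 lookups
#2 VA=0x30380D2AA (r,kernel):
  L0: frame=0x22 idx=12 entry=0x2B007 [P=1 RW=1 US=1 PS=0]
  L1: frame=0x2B idx=28 entry=0x2D007 [P=1 RW=1 US=1 PS=0]
  L2: frame=0x2D idx=13 entry=0x2E007 [P=1 RW=1 US=1 PS=0]
  → PA=0x2E2AA  (3 entries read)
#3 VA=0x78160EDDF (r,kernel):
  L0: frame=0x22 idx=30 entry=0x2F007 [P=1 RW=1 US=1 PS=0]
  L1: frame=0x2F idx=11 entry=0x30007 [P=1 RW=1 US=1 PS=0]
  L2: frame=0x30 idx=14 entry=0x31007 [P=1 RW=1 US=1 PS=0]
  → PA=0x31DDF  (3 entries read)

Entries read for #1: 1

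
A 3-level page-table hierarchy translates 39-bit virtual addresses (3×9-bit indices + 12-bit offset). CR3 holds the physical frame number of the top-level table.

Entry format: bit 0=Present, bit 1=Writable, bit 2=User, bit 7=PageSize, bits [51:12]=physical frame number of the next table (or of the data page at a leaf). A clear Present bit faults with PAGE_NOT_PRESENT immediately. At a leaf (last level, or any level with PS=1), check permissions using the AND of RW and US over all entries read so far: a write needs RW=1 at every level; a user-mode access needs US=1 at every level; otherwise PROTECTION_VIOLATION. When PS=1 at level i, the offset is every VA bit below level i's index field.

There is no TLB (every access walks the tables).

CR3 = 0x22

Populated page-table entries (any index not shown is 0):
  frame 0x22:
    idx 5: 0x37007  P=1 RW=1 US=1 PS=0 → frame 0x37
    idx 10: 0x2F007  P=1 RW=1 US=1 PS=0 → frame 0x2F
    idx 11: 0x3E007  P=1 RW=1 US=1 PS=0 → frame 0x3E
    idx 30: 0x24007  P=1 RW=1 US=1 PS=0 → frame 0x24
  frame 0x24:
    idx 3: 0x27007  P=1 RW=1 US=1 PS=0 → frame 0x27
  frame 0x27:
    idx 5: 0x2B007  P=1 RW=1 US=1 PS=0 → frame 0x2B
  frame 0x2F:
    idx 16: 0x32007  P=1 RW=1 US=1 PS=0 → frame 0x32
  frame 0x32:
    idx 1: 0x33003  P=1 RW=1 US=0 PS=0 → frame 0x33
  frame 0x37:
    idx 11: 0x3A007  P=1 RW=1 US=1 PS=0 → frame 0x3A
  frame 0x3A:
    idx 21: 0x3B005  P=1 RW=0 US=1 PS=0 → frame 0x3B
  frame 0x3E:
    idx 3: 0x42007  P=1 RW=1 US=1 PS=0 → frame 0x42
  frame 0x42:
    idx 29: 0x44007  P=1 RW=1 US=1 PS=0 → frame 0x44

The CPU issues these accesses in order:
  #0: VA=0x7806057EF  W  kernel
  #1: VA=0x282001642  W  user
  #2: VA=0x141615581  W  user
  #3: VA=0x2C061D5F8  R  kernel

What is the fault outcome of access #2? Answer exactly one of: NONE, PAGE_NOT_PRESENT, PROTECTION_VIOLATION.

Trace:
#0 VA=0x7806057EF (w,kernel):
  L0 @0x22[30] → 0x24007  P=1,RW=1,US=1,PS=0
  L1 @0x24[3] → 0x27007  P=1,RW=1,US=1,PS=0
  L2 @0x27[5] → 0x2B007  P=1,RW=1,US=1,PS=0
  → PA=0x2B7EF  (3 entries read)
#1 VA=0x282001642 (w,user):
  L0 @0x22[10] → 0x2F007  P=1,RW=1,US=1,PS=0
  L1 @0x2F[16] → 0x32007  P=1,RW=1,US=1,PS=0
  L2 @0x32[1] → 0x33003  P=1,RW=1,US=0,PS=0
  ✗ PROTECTION_VIOLATION  [3 reads]
#2 VA=0x141615581 (w,user):
  L0 @0x22[5] → 0x37007  P=1,RW=1,US=1,PS=0
  L1 @0x37[11] → 0x3A007  P=1,RW=1,US=1,PS=0
  L2 @0x3A[21] → 0x3B005  P=1,RW=0,US=1,PS=0
  ✗ PROTECTION_VIOLATION  [3 reads]
#3 VA=0x2C061D5F8 (r,kernel):
  L0 @0x22[11] → 0x3E007  P=1,RW=1,US=1,PS=0
  L1 @0x3E[3] → 0x42007  P=1,RW=1,US=1,PS=0
  L2 @0x42[29] → 0x44007  P=1,RW=1,US=1,PS=0
  → PA=0x445F8  (3 entries read)

Access #2 fault: PROTECTION_VIOLATION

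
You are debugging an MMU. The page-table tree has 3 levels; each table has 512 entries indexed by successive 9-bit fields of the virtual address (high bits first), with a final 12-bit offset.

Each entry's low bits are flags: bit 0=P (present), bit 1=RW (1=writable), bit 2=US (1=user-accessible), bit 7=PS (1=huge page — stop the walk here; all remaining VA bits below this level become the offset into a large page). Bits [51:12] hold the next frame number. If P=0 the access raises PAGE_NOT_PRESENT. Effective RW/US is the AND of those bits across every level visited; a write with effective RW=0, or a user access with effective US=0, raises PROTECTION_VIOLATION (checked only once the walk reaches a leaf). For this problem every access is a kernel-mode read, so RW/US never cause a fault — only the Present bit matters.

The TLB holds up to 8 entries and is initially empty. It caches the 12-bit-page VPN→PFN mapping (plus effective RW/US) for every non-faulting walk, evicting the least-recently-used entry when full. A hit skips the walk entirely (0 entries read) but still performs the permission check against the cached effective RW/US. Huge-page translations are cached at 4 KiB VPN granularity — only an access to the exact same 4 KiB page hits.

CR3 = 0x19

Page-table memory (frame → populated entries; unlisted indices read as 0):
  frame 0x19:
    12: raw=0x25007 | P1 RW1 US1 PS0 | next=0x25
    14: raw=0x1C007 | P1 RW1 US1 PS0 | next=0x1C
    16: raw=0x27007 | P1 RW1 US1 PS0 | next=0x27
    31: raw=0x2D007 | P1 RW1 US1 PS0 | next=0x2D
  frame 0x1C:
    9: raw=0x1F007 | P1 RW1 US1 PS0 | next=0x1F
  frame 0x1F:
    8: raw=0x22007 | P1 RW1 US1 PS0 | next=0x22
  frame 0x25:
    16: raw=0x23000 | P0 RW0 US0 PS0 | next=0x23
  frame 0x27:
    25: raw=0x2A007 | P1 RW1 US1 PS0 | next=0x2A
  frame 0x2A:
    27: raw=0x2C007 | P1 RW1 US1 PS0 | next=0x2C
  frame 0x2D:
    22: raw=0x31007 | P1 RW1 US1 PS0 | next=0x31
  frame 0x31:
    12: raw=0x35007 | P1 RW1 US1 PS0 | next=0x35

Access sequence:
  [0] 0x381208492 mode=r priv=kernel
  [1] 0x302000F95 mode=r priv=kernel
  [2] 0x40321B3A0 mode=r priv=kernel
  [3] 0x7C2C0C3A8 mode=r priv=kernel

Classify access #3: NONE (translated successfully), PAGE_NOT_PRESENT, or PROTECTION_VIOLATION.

Walk each access:
#0 VA=0x381208492 (r,kernel):
  lvl0: tbl 0x19, slot 14 ⇒ 0x1C007 (P1/RW1/US1/PS0)
  lvl1: tbl 0x1C, slot 9 ⇒ 0x1F007 (P1/RW1/US1/PS0)
  lvl2: tbl 0x1F, slot 8 ⇒ 0x22007 (P1/RW1/US1/PS0)
  ✓ 0x22492  — 3 lookups
#1 VA=0x302000F95 (r,kernel):
  lvl0: tbl 0x19, slot 12 ⇒ 0x25007 (P1/RW1/US1/PS0)
  lvl1: tbl 0x25, slot 16 ⇒ 0x23000 (P0/RW0/US0/PS0)
  ⇒ fault: PAGE_NOT_PRESENT  — 2 lookups
#2 VA=0x40321B3A0 (r,kernel):
  lvl0: tbl 0x19, slot 16 ⇒ 0x27007 (P1/RW1/US1/PS0)
  lvl1: tbl 0x27, slot 25 ⇒ 0x2A007 (P1/RW1/US1/PS0)
  lvl2: tbl 0x2A, slot 27 ⇒ 0x2C007 (P1/RW1/US1/PS0)
  ✓ 0x2C3A0  — 3 lookups
#3 VA=0x7C2C0C3A8 (r,kernel):
  lvl0: tbl 0x19, slot 31 ⇒ 0x2D007 (P1/RW1/US1/PS0)
  lvl1: tbl 0x2D, slot 22 ⇒ 0x31007 (P1/RW1/US1/PS0)
  lvl2: tbl 0x31, slot 12 ⇒ 0x35007 (P1/RW1/US1/PS0)
  ✓ 0x353A8  — 3 lookups

Access #3 fault: NONE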